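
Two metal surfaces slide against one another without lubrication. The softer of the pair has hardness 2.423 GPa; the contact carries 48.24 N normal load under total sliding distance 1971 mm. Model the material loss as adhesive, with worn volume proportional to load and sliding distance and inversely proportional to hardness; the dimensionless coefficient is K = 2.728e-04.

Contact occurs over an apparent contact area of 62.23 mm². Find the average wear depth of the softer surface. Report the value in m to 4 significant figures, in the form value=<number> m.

All working math holds full float precision. The intermediates are printed rounded; a single final rounding, at 4 significant digits.
Convert: The distance L = 1971 mm = 1.971 m.
Convert: Hardness H = 2.423 GPa = 2.423e+09 Pa.
Convert: Contact area A = 62.23 mm² = 6.223e-05 m².
In SI base units, W = 48.24 N, H = 2.423e+09 Pa, K = 2.728e-04.
The Archard volume V = K·W·L/H = 2.728e-04 · 48.24 · 1.971 / 2.423e+09 = 1.070e-11 m³.
Average depth h = V/A = 1.070e-11 / 6.223e-05 = 1.720e-07 m.

value=1.720e-07 m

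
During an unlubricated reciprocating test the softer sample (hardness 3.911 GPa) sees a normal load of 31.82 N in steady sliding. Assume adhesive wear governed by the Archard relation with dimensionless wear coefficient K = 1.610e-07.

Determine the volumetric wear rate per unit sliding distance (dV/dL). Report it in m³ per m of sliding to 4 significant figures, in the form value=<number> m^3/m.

value=1.310e-15 m^3/m

Each operation keeps full float precision — the intermediates are shown rounded, and a lone final rounding: four significant figures.
Hardness H = 3.911 GPa = 3.911e+09 Pa.
Restated in SI base units: W = 31.82 N, H = 3.911e+09 Pa, K = 1.610e-07.
Sliding wear rate dV/dL = K·W/H — distance-free: 1.610e-07 · 31.82 / 3.911e+09 = 1.310e-15 m³/m.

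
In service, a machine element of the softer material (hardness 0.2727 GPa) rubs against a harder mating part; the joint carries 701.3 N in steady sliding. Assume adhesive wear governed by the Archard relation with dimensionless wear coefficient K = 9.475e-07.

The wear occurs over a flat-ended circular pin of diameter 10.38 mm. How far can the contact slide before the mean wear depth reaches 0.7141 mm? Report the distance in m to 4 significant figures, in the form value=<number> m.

value=2.480e+04 m

The computation keeps exact precision, and intermediate values are printed rounded — rounded once at the end: four significant figures.
Hardness H = 0.2727 GPa = 2.727e+08 Pa.
Pin diameter d = 10.38 mm = 0.01038 m. Contact area A = π·d²/4 = π·(0.01038 m)²/4 = 8.462e-05 m².
Depth limit h_lim = 0.7141 mm = 7.141e-04 m.
Collected in SI base units: W = 701.3 N, H = 2.727e+08 Pa, K = 9.475e-07.
Volume at the limit: V_lim = h_lim·A = 7.141e-04 · 8.462e-05 = 6.043e-08 m³.
Life L = V_lim·H/(K·W) = 6.043e-08 · 2.727e+08 / (9.475e-07 · 701.3) = 2.480e+04 m.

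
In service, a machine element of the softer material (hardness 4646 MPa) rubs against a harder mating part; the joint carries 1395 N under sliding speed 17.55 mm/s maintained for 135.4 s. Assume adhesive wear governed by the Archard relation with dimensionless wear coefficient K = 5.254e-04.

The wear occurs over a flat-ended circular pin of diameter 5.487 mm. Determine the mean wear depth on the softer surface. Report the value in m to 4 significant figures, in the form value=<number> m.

value=1.585e-05 m

The computation holds full precision. Intermediates are printed rounded — rounded once at the end to 4 significant digits.
Convert: Sliding speed v = 17.55 mm/s = 0.01755 m/s. Total distance L = v·t = 0.01755 m/s × 135.4 s = 2.376 m.
Convert: Hardness H = 4646 MPa = 4.646e+09 Pa.
Convert: Pin diameter d = 5.487 mm = 0.005487 m. Contact area A = π·d²/4 = π·(0.005487 m)²/4 = 2.365e-05 m².
Restated in SI base units: W = 1395 N, H = 4.646e+09 Pa, K = 5.254e-04.
Wear volume V = K·W·L/H = 5.254e-04 · 1395 · 2.376 / 4.646e+09 = 3.749e-10 m³.
Average depth h = V/A = 3.749e-10 / 2.365e-05 = 1.585e-05 m.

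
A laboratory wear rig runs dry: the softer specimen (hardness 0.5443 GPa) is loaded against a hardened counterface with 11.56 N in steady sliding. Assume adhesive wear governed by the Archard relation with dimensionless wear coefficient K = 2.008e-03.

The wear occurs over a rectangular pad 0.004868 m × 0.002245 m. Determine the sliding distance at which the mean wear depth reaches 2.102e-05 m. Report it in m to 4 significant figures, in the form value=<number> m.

The algebra holds full precision — intermediate values are displayed rounded; a single final rounding to four significant figures.
Convert: Hardness H = 0.5443 GPa = 5.443e+08 Pa.
Convert: Contact area A = 0.004868 m × 0.002245 m = 1.093e-05 m².
Collected in SI base units: W = 11.56 N, H = 5.443e+08 Pa, K = 2.008e-03.
Wearable volume V_lim = h_lim·A = 2.102e-05 · 1.093e-05 = 2.297e-10 m³.
Sliding life L = V_lim·H/(K·W) = 2.297e-10 · 5.443e+08 / (2.008e-03 · 11.56) = 5.387 m.

value=5.387 m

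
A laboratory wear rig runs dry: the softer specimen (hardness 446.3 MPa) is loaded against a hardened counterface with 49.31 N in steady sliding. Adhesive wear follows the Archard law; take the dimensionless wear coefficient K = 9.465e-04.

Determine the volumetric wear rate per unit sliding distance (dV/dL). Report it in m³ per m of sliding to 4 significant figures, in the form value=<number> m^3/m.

value=1.046e-10 m^3/m

Intermediates are printed rounded; the algebra carries exact precision. Rounded just once to four significant figures.
Convert: Hardness H = 446.3 MPa = 4.463e+08 Pa.
In SI base units: W = 49.31 N, H = 4.463e+08 Pa, K = 9.465e-04.
Rate of wear dV/dL = K·W/H, per unit distance: 9.465e-04 · 49.31 / 4.463e+08 = 1.046e-10 m³/m.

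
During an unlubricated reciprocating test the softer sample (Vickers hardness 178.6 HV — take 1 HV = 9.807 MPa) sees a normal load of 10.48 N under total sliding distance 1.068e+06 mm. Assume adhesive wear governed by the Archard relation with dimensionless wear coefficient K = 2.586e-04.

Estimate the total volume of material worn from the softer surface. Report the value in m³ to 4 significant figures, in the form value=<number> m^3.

Each operation keeps full precision — intermediate values are displayed rounded; rounded just once, at 4 significant digits.
Distance covered L = 1.068e+06 mm = 1068 m.
Hardness H = 178.6 HV × 9.807 MPa/HV = 1752 MPa = 1.752e+09 Pa.
In SI base units, W = 10.48 N, H = 1.752e+09 Pa, K = 2.586e-04.
Archard volume V = K·W·L/H = 2.586e-04 · 10.48 · 1068 / 1.752e+09 = 1.653e-09 m³.

value=1.653e-09 m^3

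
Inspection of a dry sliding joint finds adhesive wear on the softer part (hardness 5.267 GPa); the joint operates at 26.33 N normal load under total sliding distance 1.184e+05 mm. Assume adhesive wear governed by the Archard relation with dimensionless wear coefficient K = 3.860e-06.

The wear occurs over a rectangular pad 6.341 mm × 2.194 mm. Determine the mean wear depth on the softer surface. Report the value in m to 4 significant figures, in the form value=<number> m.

Each operation maintains full precision, and the intermediates are printed rounded; one last rounding: 4 significant digits.
Path length L = 1.184e+05 mm = 118.4 m.
Hardness H = 5.267 GPa = 5.267e+09 Pa.
Pad sides 6.341 mm × 2.194 mm = 0.006341 m × 0.002194 m. Contact area A = 0.006341 m × 0.002194 m = 1.391e-05 m².
Collected in SI base units: W = 26.33 N, H = 5.267e+09 Pa, K = 3.860e-06.
Archard relation: V = K·W·L/H = 3.860e-06 · 26.33 · 118.4 / 5.267e+09 = 2.285e-12 m³.
Mean depth h = V/A = 2.285e-12 / 1.391e-05 = 1.642e-07 m.

value=1.642e-07 m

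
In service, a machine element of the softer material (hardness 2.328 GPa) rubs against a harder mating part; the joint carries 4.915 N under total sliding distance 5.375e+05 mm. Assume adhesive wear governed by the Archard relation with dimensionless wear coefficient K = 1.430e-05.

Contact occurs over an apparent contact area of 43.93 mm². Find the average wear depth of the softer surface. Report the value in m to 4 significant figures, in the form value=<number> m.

value=3.694e-07 m

Intermediate values are displayed rounded, and each operation runs at full float precision, and a single final rounding, at 4 significant digits.
Total distance L = 5.375e+05 mm = 537.5 m.
Hardness H = 2.328 GPa = 2.328e+09 Pa.
Contact area A = 43.93 mm² = 4.393e-05 m².
As SI base values: W = 4.915 N, H = 2.328e+09 Pa, K = 1.430e-05.
By Archard's law, V = K·W·L/H = 1.430e-05 · 4.915 · 537.5 / 2.328e+09 = 1.623e-11 m³.
Depth of wear h = V/A = 1.623e-11 / 4.393e-05 = 3.694e-07 m.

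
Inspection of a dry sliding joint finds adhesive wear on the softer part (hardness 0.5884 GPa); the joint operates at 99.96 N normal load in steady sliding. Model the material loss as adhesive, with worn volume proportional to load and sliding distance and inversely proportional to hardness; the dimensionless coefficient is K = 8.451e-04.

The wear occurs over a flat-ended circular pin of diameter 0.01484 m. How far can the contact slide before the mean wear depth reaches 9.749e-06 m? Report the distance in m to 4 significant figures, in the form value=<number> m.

The intermediates are shown rounded. Every step maintains full float precision. Rounded once at the end, at 4 significant figures.
Convert: Hardness H = 0.5884 GPa = 5.884e+08 Pa.
Convert: Contact area A = π·d²/4 = π·(0.01484 m)²/4 = 1.730e-04 m².
Restated in SI base units: W = 99.96 N, H = 5.884e+08 Pa, K = 8.451e-04.
Volume at the limit: V_lim = h_lim·A = 9.749e-06 · 1.730e-04 = 1.686e-09 m³.
Life L = V_lim·H/(K·W) = 1.686e-09 · 5.884e+08 / (8.451e-04 · 99.96) = 11.75 m.

value=11.75 m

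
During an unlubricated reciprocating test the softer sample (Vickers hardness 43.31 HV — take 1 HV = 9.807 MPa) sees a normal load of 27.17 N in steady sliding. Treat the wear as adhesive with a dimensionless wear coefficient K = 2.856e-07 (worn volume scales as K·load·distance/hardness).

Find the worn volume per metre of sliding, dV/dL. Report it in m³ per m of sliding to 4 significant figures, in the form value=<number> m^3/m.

The algebra holds full float precision. The intermediates are displayed rounded. Rounded once at the end, at 4 significant digits.
Hardness H = 43.31 HV × 9.807 MPa/HV = 424.7 MPa = 4.247e+08 Pa.
In SI base units: W = 27.17 N, H = 4.247e+08 Pa, K = 2.856e-07.
Rate of wear dV/dL = K·W/H (independent of L): 2.856e-07 · 27.17 / 4.247e+08 = 1.827e-14 m³/m.

value=1.827e-14 m^3/m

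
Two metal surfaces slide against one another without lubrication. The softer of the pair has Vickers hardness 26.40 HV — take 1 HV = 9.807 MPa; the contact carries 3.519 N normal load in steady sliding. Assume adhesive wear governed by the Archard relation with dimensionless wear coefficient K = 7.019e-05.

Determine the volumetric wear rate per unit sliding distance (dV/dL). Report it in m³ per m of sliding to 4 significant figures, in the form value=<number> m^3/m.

value=9.540e-13 m^3/m

Intermediates are displayed rounded. All arithmetic keeps full float precision; a lone final rounding: four significant digits.
Convert: Hardness H = 26.40 HV × 9.807 MPa/HV = 258.9 MPa = 2.589e+08 Pa.
As SI base values: W = 3.519 N, H = 2.589e+08 Pa, K = 7.019e-05.
Volumetric rate dV/dL = K·W/H — distance-free: 7.019e-05 · 3.519 / 2.589e+08 = 9.540e-13 m³/m.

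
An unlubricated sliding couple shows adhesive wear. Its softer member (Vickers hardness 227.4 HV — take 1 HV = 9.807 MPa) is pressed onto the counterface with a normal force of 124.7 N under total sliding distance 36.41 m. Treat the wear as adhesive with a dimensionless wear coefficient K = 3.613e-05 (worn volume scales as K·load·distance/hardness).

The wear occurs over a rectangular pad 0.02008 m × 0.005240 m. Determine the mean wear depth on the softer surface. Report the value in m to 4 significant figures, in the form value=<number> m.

value=6.991e-07 m

The algebra maintains full float precision. Printed values are rounded; one final rounding: 4 significant figures.
Convert: Hardness H = 227.4 HV × 9.807 MPa/HV = 2230 MPa = 2.230e+09 Pa.
Convert: Contact area A = 0.02008 m × 0.005240 m = 1.052e-04 m².
As SI base values: W = 124.7 N, H = 2.230e+09 Pa, K = 3.613e-05.
Volume removed: V = K·W·L/H = 3.613e-05 · 124.7 · 36.41 / 2.230e+09 = 7.356e-11 m³.
Depth of wear h = V/A = 7.356e-11 / 1.052e-04 = 6.991e-07 m.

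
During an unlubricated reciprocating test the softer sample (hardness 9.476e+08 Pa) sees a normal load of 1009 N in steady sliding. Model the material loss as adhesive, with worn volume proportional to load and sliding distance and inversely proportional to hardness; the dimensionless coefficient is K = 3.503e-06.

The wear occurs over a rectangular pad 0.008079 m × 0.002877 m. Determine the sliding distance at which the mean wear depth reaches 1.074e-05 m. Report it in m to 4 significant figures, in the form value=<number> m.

value=66.93 m

All arithmetic holds full float precision. Intermediates are printed rounded — one last rounding, at 4 significant digits.
Convert: Contact area A = 0.008079 m × 0.002877 m = 2.324e-05 m².
Collected in SI base units: W = 1009 N, H = 9.476e+08 Pa, K = 3.503e-06.
Limit volume V_lim = h_lim·A = 1.074e-05 · 2.324e-05 = 2.496e-10 m³.
Inverting, life L = V_lim·H/(K·W) = 2.496e-10 · 9.476e+08 / (3.503e-06 · 1009) = 66.93 m.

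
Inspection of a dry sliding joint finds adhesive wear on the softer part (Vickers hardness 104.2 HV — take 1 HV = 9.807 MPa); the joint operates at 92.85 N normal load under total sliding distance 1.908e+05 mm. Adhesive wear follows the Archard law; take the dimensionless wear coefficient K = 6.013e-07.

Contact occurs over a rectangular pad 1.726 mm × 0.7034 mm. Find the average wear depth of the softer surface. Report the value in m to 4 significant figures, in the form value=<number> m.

value=8.586e-06 m

The intermediates are displayed rounded. The computation carries full float precision — one last rounding: 4 significant figures.
Convert: Distance covered L = 1.908e+05 mm = 190.8 m.
Convert: Hardness H = 104.2 HV × 9.807 MPa/HV = 1022 MPa = 1.022e+09 Pa.
Convert: Pad sides 1.726 mm × 0.7034 mm = 1.726e-03 m × 7.034e-04 m. Contact area A = 1.726e-03 m × 7.034e-04 m = 1.214e-06 m².
Expressed in SI base units: W = 92.85 N, H = 1.022e+09 Pa, K = 6.013e-07.
By Archard's law, V = K·W·L/H = 6.013e-07 · 92.85 · 190.8 / 1.022e+09 = 1.042e-11 m³.
Mean wear depth h = V/A = 1.042e-11 / 1.214e-06 = 8.586e-06 m.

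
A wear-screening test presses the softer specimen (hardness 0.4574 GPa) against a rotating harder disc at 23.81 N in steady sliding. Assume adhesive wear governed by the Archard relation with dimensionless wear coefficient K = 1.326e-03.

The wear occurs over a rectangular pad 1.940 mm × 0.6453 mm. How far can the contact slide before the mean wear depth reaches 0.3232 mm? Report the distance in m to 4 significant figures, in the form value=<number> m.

Each operation carries exact precision. Intermediates appear rounded; rounded just once: four significant digits.
Hardness H = 0.4574 GPa = 4.574e+08 Pa.
Pad sides 1.940 mm × 0.6453 mm = 1.940e-03 m × 6.453e-04 m. Contact area A = 1.940e-03 m × 6.453e-04 m = 1.252e-06 m².
Depth limit h_lim = 0.3232 mm = 3.232e-04 m.
As SI base values: W = 23.81 N, H = 4.574e+08 Pa, K = 1.326e-03.
At the depth limit, V_lim = h_lim·A = 3.232e-04 · 1.252e-06 = 4.046e-10 m³.
Life L = V_lim·H/(K·W) = 4.046e-10 · 4.574e+08 / (1.326e-03 · 23.81) = 5.862 m.

value=5.862 m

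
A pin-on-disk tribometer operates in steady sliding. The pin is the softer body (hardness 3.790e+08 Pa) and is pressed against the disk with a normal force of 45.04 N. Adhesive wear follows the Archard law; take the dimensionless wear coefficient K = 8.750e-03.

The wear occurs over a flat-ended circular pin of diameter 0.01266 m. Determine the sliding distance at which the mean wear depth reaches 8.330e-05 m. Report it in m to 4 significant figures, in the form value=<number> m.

Each operation keeps exact precision; printed values are rounded, and rounded once at the end, at four significant figures.
Convert: Contact area A = π·d²/4 = π·(0.01266 m)²/4 = 1.259e-04 m².
In SI base units: W = 45.04 N, H = 3.790e+08 Pa, K = 8.750e-03.
At the depth limit, V_lim = h_lim·A = 8.330e-05 · 1.259e-04 = 1.049e-08 m³.
Sliding life L = V_lim·H/(K·W) = 1.049e-08 · 3.790e+08 / (8.750e-03 · 45.04) = 10.08 m.

value=10.08 m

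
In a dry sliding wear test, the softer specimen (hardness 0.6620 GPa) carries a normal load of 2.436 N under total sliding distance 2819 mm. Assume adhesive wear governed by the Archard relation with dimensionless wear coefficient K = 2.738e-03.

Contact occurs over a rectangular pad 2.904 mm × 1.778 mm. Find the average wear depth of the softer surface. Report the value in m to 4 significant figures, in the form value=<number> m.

value=5.501e-06 m

The intermediates are shown rounded. Each operation keeps full precision. Rounded once at the end, at four significant figures.
Distance covered L = 2819 mm = 2.819 m.
Hardness H = 0.6620 GPa = 6.620e+08 Pa.
Pad sides 2.904 mm × 1.778 mm = 0.002904 m × 0.001778 m. Contact area A = 0.002904 m × 0.001778 m = 5.163e-06 m².
Restated in SI base units: W = 2.436 N, H = 6.620e+08 Pa, K = 2.738e-03.
The Archard volume V = K·W·L/H = 2.738e-03 · 2.436 · 2.819 / 6.620e+08 = 2.840e-11 m³.
Wear depth h = V/A = 2.840e-11 / 5.163e-06 = 5.501e-06 m.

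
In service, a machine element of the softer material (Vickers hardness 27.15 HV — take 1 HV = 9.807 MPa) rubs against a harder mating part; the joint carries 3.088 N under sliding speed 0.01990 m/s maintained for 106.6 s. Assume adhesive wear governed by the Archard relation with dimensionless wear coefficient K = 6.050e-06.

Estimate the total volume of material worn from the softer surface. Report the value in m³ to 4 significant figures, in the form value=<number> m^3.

value=1.488e-13 m^3

All working math holds full precision, and displayed values are rounded, and a lone final rounding, at four significant figures.
The distance L = v·t = 0.01990 m/s × 106.6 s = 2.121 m.
Hardness H = 27.15 HV × 9.807 MPa/HV = 266.3 MPa = 2.663e+08 Pa.
SI base units throughout: W = 3.088 N, H = 2.663e+08 Pa, K = 6.050e-06.
By Archard's law, V = K·W·L/H = 6.050e-06 · 3.088 · 2.121 / 2.663e+08 = 1.488e-13 m³.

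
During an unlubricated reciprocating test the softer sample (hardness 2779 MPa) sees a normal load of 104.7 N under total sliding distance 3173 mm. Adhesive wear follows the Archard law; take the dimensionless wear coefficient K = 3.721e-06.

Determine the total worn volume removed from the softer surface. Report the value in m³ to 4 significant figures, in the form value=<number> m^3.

Intermediate values are printed rounded — the computation carries full float precision, and one final rounding, at 4 significant figures.
Convert: The distance L = 3173 mm = 3.173 m.
Convert: Hardness H = 2779 MPa = 2.779e+09 Pa.
SI base units throughout: W = 104.7 N, H = 2.779e+09 Pa, K = 3.721e-06.
Archard relation: V = K·W·L/H = 3.721e-06 · 104.7 · 3.173 / 2.779e+09 = 4.448e-13 m³.

value=4.448e-13 m^3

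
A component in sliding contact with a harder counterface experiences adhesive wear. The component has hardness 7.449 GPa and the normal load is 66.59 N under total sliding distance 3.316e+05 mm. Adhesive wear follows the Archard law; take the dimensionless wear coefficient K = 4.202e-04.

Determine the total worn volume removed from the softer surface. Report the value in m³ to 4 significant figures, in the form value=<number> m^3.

The algebra maintains exact precision. Intermediates appear rounded; a single final rounding to 4 significant figures.
Convert: Distance L = 3.316e+05 mm = 331.6 m.
Convert: Hardness H = 7.449 GPa = 7.449e+09 Pa.
In SI base units, W = 66.59 N, H = 7.449e+09 Pa, K = 4.202e-04.
Apply Archard: V = K·W·L/H = 4.202e-04 · 66.59 · 331.6 / 7.449e+09 = 1.246e-09 m³.

value=1.246e-09 m^3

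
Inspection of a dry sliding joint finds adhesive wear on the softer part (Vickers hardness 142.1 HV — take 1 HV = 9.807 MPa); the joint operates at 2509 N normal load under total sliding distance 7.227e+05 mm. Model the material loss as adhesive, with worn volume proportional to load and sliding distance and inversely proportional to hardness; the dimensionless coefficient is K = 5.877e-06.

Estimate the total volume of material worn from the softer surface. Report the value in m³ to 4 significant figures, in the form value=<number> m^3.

value=7.647e-09 m^3

The intermediates are printed rounded — the computation runs at full float precision, and a lone final rounding, at four significant figures.
Convert: Distance covered L = 7.227e+05 mm = 722.7 m.
Convert: Hardness H = 142.1 HV × 9.807 MPa/HV = 1394 MPa = 1.394e+09 Pa.
SI base units throughout: W = 2509 N, H = 1.394e+09 Pa, K = 5.877e-06.
Apply Archard: V = K·W·L/H = 5.877e-06 · 2509 · 722.7 / 1.394e+09 = 7.647e-09 m³.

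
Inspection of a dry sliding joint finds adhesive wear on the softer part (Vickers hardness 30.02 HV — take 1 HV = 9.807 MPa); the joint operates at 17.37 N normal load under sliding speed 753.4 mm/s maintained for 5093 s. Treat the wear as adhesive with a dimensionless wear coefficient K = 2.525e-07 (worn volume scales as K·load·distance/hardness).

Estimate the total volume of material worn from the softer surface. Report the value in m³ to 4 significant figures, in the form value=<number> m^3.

The intermediates are printed rounded. The algebra holds full float precision. Rounded just once to four significant figures.
Convert: Sliding speed v = 753.4 mm/s = 0.7534 m/s. Path length L = v·t = 0.7534 m/s × 5093 s = 3837 m.
Convert: Hardness H = 30.02 HV × 9.807 MPa/HV = 294.4 MPa = 2.944e+08 Pa.
SI base units throughout: W = 17.37 N, H = 2.944e+08 Pa, K = 2.525e-07.
Wear volume V = K·W·L/H = 2.525e-07 · 17.37 · 3837 / 2.944e+08 = 5.716e-11 m³.

value=5.716e-11 m^3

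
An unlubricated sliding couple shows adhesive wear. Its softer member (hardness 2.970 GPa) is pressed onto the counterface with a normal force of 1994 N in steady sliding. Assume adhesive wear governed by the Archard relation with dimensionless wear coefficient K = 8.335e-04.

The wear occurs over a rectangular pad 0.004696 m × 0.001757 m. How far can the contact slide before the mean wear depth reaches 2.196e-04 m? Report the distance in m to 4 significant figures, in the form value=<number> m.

value=3.238 m

Shown intermediates are rounded, and the algebra runs at full precision — one final rounding: four significant digits.
Convert: Hardness H = 2.970 GPa = 2.970e+09 Pa.
Convert: Contact area A = 0.004696 m × 0.001757 m = 8.251e-06 m².
In SI base units: W = 1994 N, H = 2.970e+09 Pa, K = 8.335e-04.
Wearable volume V_lim = h_lim·A = 2.196e-04 · 8.251e-06 = 1.812e-09 m³.
So the life L = V_lim·H/(K·W) = 1.812e-09 · 2.970e+09 / (8.335e-04 · 1994) = 3.238 m.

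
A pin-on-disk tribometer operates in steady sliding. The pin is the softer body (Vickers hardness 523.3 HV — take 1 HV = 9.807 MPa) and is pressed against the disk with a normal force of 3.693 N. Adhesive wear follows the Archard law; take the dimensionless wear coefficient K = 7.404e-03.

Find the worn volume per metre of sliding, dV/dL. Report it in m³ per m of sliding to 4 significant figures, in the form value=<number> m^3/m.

The intermediates are displayed rounded — the algebra maintains exact precision, and a single final rounding to 4 significant digits.
Convert: Hardness H = 523.3 HV × 9.807 MPa/HV = 5132 MPa = 5.132e+09 Pa.
Expressed in SI base units: W = 3.693 N, H = 5.132e+09 Pa, K = 7.404e-03.
Rate of wear dV/dL = K·W/H — distance-free: 7.404e-03 · 3.693 / 5.132e+09 = 5.328e-12 m³/m.

value=5.328e-12 m^3/m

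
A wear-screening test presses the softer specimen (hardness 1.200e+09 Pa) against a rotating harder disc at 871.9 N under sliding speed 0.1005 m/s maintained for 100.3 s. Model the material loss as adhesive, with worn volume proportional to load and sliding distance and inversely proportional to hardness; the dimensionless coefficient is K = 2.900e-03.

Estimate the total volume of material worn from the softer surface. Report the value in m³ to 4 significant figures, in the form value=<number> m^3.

value=2.124e-08 m^3

Each operation keeps full float precision — intermediate values are displayed rounded. Rounded once at the end: 4 significant figures.
Convert: Distance covered L = v·t = 0.1005 m/s × 100.3 s = 10.08 m.
Restated in SI base units: W = 871.9 N, H = 1.200e+09 Pa, K = 2.900e-03.
The Archard volume V = K·W·L/H = 2.900e-03 · 871.9 · 10.08 / 1.200e+09 = 2.124e-08 m³.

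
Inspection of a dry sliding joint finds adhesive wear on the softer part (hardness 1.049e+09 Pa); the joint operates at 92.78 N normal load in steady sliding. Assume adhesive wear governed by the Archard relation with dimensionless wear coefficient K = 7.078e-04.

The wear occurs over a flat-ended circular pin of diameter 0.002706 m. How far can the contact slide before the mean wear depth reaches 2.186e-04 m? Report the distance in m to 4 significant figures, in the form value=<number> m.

Intermediate values are printed rounded, and all arithmetic keeps full precision, and one final rounding to four significant digits.
Convert: Contact area A = π·d²/4 = π·(0.002706 m)²/4 = 5.751e-06 m².
Expressed in SI base units: W = 92.78 N, H = 1.049e+09 Pa, K = 7.078e-04.
Limit volume V_lim = h_lim·A = 2.186e-04 · 5.751e-06 = 1.257e-09 m³.
So the life L = V_lim·H/(K·W) = 1.257e-09 · 1.049e+09 / (7.078e-04 · 92.78) = 20.08 m.

value=20.08 m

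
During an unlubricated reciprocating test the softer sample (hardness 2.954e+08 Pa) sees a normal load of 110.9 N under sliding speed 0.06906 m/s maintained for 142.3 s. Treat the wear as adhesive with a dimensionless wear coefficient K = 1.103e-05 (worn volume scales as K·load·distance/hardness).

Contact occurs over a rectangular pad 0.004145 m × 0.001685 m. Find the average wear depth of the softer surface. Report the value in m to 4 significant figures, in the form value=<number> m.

Intermediate values appear rounded, and every step holds full precision. Rounded just once, at 4 significant digits.
Convert: Path length L = v·t = 0.06906 m/s × 142.3 s = 9.827 m.
Convert: Contact area A = 0.004145 m × 0.001685 m = 6.984e-06 m².
Restated in SI base units: W = 110.9 N, H = 2.954e+08 Pa, K = 1.103e-05.
Volume removed: V = K·W·L/H = 1.103e-05 · 110.9 · 9.827 / 2.954e+08 = 4.069e-11 m³.
Mean wear depth h = V/A = 4.069e-11 / 6.984e-06 = 5.826e-06 m.

value=5.826e-06 m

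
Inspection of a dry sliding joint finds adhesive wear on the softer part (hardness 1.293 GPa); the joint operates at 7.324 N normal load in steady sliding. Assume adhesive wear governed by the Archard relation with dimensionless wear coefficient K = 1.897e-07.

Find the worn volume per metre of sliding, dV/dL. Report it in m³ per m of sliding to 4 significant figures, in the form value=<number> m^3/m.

value=1.075e-15 m^3/m

Intermediate values appear rounded, and all arithmetic keeps full float precision; rounded just once, at four significant digits.
Hardness H = 1.293 GPa = 1.293e+09 Pa.
In SI base units, W = 7.324 N, H = 1.293e+09 Pa, K = 1.897e-07.
Volumetric rate dV/dL = K·W/H: 1.897e-07 · 7.324 / 1.293e+09 = 1.075e-15 m³/m.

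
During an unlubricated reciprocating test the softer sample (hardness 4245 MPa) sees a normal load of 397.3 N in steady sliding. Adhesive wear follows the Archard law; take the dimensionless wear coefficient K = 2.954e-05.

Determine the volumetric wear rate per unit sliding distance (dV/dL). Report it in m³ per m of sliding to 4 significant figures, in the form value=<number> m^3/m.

value=2.765e-12 m^3/m

Intermediate values are printed rounded; every step keeps exact precision, and one last rounding: four significant digits.
Convert: Hardness H = 4245 MPa = 4.245e+09 Pa.
Collected in SI base units: W = 397.3 N, H = 4.245e+09 Pa, K = 2.954e-05.
Volumetric rate dV/dL = K·W/H, per unit distance: 2.954e-05 · 397.3 / 4.245e+09 = 2.765e-12 m³/m.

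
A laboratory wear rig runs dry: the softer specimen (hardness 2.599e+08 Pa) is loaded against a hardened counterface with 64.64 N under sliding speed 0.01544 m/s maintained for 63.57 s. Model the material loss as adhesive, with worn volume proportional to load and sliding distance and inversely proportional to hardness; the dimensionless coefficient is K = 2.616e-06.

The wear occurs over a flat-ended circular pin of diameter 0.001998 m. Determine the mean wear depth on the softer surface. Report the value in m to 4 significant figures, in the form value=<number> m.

value=2.037e-07 m

Every step holds full float precision, and the intermediates are displayed rounded — a lone final rounding, at 4 significant figures.
The distance L = v·t = 0.01544 m/s × 63.57 s = 0.9815 m.
Contact area A = π·d²/4 = π·(0.001998 m)²/4 = 3.135e-06 m².
Collected in SI base units: W = 64.64 N, H = 2.599e+08 Pa, K = 2.616e-06.
Volume removed: V = K·W·L/H = 2.616e-06 · 64.64 · 0.9815 / 2.599e+08 = 6.386e-13 m³.
Mean depth h = V/A = 6.386e-13 / 3.135e-06 = 2.037e-07 m.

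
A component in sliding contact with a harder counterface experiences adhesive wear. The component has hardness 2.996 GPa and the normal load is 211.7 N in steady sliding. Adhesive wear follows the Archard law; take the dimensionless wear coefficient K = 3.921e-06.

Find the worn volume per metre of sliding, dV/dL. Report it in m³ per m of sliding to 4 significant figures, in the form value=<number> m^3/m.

Every step holds exact precision, and intermediates are displayed rounded. Rounded once at the end to 4 significant digits.
Convert: Hardness H = 2.996 GPa = 2.996e+09 Pa.
Restated in SI base units: W = 211.7 N, H = 2.996e+09 Pa, K = 3.921e-06.
The wear rate dV/dL = K·W/H, per unit distance: 3.921e-06 · 211.7 / 2.996e+09 = 2.771e-13 m³/m.

value=2.771e-13 m^3/m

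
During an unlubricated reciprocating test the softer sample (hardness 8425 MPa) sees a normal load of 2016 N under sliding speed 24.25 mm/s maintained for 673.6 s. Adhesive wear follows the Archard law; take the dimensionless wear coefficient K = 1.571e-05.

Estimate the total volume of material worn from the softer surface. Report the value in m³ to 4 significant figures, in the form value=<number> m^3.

Intermediate values are shown rounded, and the algebra carries full float precision, and a lone final rounding to four significant figures.
Sliding speed v = 24.25 mm/s = 0.02425 m/s. Path length L = v·t = 0.02425 m/s × 673.6 s = 16.33 m.
Hardness H = 8425 MPa = 8.425e+09 Pa.
SI base units throughout: W = 2016 N, H = 8.425e+09 Pa, K = 1.571e-05.
Wear volume V = K·W·L/H = 1.571e-05 · 2016 · 16.33 / 8.425e+09 = 6.141e-11 m³.

value=6.141e-11 m^3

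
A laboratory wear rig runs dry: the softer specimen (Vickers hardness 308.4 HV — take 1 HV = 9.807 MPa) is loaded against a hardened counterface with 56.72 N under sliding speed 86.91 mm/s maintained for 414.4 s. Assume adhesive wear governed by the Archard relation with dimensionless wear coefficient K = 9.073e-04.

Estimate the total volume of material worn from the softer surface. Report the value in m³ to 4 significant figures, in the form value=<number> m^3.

value=6.128e-10 m^3

Every step runs at full precision — shown intermediates are rounded — one final rounding to 4 significant digits.
Convert: Sliding speed v = 86.91 mm/s = 0.08691 m/s. Sliding distance L = v·t = 0.08691 m/s × 414.4 s = 36.02 m.
Convert: Hardness H = 308.4 HV × 9.807 MPa/HV = 3024 MPa = 3.024e+09 Pa.
SI base units throughout: W = 56.72 N, H = 3.024e+09 Pa, K = 9.073e-04.
Wear volume V = K·W·L/H = 9.073e-04 · 56.72 · 36.02 / 3.024e+09 = 6.128e-10 m³.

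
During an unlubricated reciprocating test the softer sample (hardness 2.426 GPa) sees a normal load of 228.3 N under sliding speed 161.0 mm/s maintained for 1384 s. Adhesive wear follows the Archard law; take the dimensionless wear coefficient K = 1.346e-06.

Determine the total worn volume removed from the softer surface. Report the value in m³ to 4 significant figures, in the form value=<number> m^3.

Intermediates are displayed rounded. The computation maintains full float precision. Rounded once at the end, at four significant digits.
Sliding speed v = 161.0 mm/s = 0.1610 m/s. Path length L = v·t = 0.1610 m/s × 1384 s = 222.8 m.
Hardness H = 2.426 GPa = 2.426e+09 Pa.
Collected in SI base units: W = 228.3 N, H = 2.426e+09 Pa, K = 1.346e-06.
The Archard volume V = K·W·L/H = 1.346e-06 · 228.3 · 222.8 / 2.426e+09 = 2.822e-11 m³.

value=2.822e-11 m^3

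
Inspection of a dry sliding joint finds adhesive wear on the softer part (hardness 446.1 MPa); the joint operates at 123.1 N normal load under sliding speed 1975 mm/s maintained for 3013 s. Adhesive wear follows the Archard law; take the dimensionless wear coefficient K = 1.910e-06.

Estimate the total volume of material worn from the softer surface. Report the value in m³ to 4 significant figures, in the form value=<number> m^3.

value=3.136e-09 m^3

Intermediate values are shown rounded, and the algebra carries full precision, and a single final rounding to 4 significant digits.
Sliding speed v = 1975 mm/s = 1.975 m/s. The distance L = v·t = 1.975 m/s × 3013 s = 5951 m.
Hardness H = 446.1 MPa = 4.461e+08 Pa.
Restated in SI base units: W = 123.1 N, H = 4.461e+08 Pa, K = 1.910e-06.
Apply Archard: V = K·W·L/H = 1.910e-06 · 123.1 · 5951 / 4.461e+08 = 3.136e-09 m³.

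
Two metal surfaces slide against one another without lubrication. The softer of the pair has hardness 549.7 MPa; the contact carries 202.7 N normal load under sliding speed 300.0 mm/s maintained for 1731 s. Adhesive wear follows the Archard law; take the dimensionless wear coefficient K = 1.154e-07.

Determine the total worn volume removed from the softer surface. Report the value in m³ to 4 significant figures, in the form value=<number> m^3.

Quoted intermediates are rounded; the algebra runs at full precision; a single final rounding, at 4 significant figures.
Convert: Sliding speed v = 300.0 mm/s = 0.3000 m/s. Path length L = v·t = 0.3000 m/s × 1731 s = 519.3 m.
Convert: Hardness H = 549.7 MPa = 5.497e+08 Pa.
In SI base units, W = 202.7 N, H = 5.497e+08 Pa, K = 1.154e-07.
The Archard volume V = K·W·L/H = 1.154e-07 · 202.7 · 519.3 / 5.497e+08 = 2.210e-11 m³.

value=2.210e-11 m^3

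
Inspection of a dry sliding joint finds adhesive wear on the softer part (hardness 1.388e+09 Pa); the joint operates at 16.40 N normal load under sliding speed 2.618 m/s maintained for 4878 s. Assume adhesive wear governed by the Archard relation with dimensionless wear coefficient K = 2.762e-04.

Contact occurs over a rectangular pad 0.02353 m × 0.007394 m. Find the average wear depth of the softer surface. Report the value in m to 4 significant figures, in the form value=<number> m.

The computation carries full precision; intermediate values are displayed rounded, and rounded just once to 4 significant digits.
Convert: The distance L = v·t = 2.618 m/s × 4878 s = 1.277e+04 m.
Convert: Contact area A = 0.02353 m × 0.007394 m = 1.740e-04 m².
Restated in SI base units: W = 16.40 N, H = 1.388e+09 Pa, K = 2.762e-04.
The Archard volume V = K·W·L/H = 2.762e-04 · 16.40 · 1.277e+04 / 1.388e+09 = 4.168e-08 m³.
Average depth h = V/A = 4.168e-08 / 1.740e-04 = 2.395e-04 m.

value=2.395e-04 m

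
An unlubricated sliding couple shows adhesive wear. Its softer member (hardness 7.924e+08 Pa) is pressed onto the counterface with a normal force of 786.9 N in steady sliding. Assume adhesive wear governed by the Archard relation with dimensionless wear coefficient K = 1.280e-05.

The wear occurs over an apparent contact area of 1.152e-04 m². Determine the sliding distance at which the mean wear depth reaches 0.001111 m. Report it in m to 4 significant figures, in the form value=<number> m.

The intermediates are displayed rounded — every step holds exact precision, and rounded once at the end to 4 significant digits.
Expressed in SI base units: W = 786.9 N, H = 7.924e+08 Pa, K = 1.280e-05.
Permissible volume V_lim = h_lim·A = 0.001111 · 1.152e-04 = 1.280e-07 m³.
Sliding life L = V_lim·H/(K·W) = 1.280e-07 · 7.924e+08 / (1.280e-05 · 786.9) = 1.007e+04 m.

value=1.007e+04 m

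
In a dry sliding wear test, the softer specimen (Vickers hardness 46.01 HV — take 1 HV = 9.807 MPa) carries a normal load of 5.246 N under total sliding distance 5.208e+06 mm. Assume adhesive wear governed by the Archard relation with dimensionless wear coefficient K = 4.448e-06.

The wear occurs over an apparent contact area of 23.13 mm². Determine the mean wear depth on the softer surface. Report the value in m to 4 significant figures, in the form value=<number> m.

value=1.164e-05 m

The algebra runs at full float precision; quoted intermediates are rounded; rounded once at the end to 4 significant figures.
Distance covered L = 5.208e+06 mm = 5208 m.
Hardness H = 46.01 HV × 9.807 MPa/HV = 451.2 MPa = 4.512e+08 Pa.
Contact area A = 23.13 mm² = 2.313e-05 m².
In SI base units, W = 5.246 N, H = 4.512e+08 Pa, K = 4.448e-06.
By Archard's law, V = K·W·L/H = 4.448e-06 · 5.246 · 5208 / 4.512e+08 = 2.693e-10 m³.
Depth h = V/A = 2.693e-10 / 2.313e-05 = 1.164e-05 m.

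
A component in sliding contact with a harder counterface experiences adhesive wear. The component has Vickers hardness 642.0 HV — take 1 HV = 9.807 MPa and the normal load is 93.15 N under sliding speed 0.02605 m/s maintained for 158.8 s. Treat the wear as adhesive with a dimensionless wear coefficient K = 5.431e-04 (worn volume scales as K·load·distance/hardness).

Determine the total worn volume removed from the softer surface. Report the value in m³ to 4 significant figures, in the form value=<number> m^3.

value=3.324e-11 m^3

The intermediates appear rounded, and the computation keeps exact precision, and a lone final rounding: 4 significant digits.
Convert: Distance L = v·t = 0.02605 m/s × 158.8 s = 4.137 m.
Convert: Hardness H = 642.0 HV × 9.807 MPa/HV = 6296 MPa = 6.296e+09 Pa.
Restated in SI base units: W = 93.15 N, H = 6.296e+09 Pa, K = 5.431e-04.
Wear volume V = K·W·L/H = 5.431e-04 · 93.15 · 4.137 / 6.296e+09 = 3.324e-11 m³.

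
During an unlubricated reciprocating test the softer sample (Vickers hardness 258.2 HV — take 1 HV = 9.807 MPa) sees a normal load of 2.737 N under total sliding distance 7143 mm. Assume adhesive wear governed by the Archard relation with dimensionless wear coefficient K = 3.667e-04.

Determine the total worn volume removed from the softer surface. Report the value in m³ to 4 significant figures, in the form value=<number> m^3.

value=2.831e-12 m^3

Intermediate values are printed rounded; the algebra carries full float precision, and rounded just once, at four significant figures.
Convert: Total distance L = 7143 mm = 7.143 m.
Convert: Hardness H = 258.2 HV × 9.807 MPa/HV = 2532 MPa = 2.532e+09 Pa.
Collected in SI base units: W = 2.737 N, H = 2.532e+09 Pa, K = 3.667e-04.
Volume removed: V = K·W·L/H = 3.667e-04 · 2.737 · 7.143 / 2.532e+09 = 2.831e-12 m³.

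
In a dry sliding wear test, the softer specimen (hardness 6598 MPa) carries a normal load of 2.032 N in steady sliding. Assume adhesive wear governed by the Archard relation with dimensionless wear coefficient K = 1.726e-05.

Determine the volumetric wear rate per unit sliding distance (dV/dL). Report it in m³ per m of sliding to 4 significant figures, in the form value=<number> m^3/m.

Each operation carries full precision; displayed values are rounded — one final rounding: four significant digits.
Convert: Hardness H = 6598 MPa = 6.598e+09 Pa.
Restated in SI base units: W = 2.032 N, H = 6.598e+09 Pa, K = 1.726e-05.
The wear rate dV/dL = K·W/H — distance-free: 1.726e-05 · 2.032 / 6.598e+09 = 5.316e-15 m³/m.

value=5.316e-15 m^3/m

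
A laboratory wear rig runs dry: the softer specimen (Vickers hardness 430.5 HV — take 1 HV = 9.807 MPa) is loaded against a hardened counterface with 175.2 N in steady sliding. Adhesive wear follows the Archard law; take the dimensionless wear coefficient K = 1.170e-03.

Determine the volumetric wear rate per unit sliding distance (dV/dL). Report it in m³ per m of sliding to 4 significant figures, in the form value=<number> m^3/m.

All arithmetic runs at full float precision; intermediates are displayed rounded; a lone final rounding: 4 significant digits.
Hardness H = 430.5 HV × 9.807 MPa/HV = 4222 MPa = 4.222e+09 Pa.
In SI base units: W = 175.2 N, H = 4.222e+09 Pa, K = 1.170e-03.
Volumetric rate dV/dL = K·W/H: 1.170e-03 · 175.2 / 4.222e+09 = 4.855e-11 m³/m.

value=4.855e-11 m^3/m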